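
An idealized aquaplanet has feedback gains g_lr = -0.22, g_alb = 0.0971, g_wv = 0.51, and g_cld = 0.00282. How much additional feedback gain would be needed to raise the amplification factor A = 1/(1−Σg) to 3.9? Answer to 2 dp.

0.35

Current total gain = 0.38992.
Target gain for A = 3.9: g* = 1 − 1/3.9 = 0.7436.
Additional gain needed = 0.7436 − 0.38992 = 0.35.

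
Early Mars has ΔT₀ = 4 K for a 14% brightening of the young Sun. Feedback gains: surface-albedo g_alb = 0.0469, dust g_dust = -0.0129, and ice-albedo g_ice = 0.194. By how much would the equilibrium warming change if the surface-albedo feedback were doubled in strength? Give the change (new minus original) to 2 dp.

Original: g = 0.228, ΔT = 4/(1−0.228) = 5.1813 K.
With doubled surface-albedo: g' = 0.2749, ΔT' = 4/(1−0.2749) = 5.5165 K.
Change = 5.5165 − 5.1813 = 0.34 K.

0.34 K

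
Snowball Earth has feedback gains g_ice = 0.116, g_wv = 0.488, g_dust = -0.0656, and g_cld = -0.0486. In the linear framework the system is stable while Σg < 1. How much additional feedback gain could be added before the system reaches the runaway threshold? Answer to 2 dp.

0.51

Current total gain = 0.116 + 0.488 − 0.0656 − 0.0486 = 0.4898.
Margin to runaway = 1 − 0.4898 = 0.51.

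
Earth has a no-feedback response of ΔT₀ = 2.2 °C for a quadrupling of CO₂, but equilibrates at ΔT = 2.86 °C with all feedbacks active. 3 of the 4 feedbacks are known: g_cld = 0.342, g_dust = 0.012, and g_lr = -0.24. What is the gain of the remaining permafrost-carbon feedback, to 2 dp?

0.12

Amplification A = ΔT/ΔT₀ = 2.86/2.2 = 1.3.
Total gain g = 1 − 1/A = 1 − 1/1.3 = 0.2308.
Known gains sum to 0.342 + 0.012 − 0.24 = 0.114.
g_pf = 0.2308 − 0.114 = 0.12.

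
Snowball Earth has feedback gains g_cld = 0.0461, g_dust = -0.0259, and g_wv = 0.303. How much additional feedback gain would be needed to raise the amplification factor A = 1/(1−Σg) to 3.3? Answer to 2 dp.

Current total gain = 0.3232.
Target gain for A = 3.3: g* = 1 − 1/3.3 = 0.697.
Additional gain needed = 0.697 − 0.3232 = 0.37.

0.37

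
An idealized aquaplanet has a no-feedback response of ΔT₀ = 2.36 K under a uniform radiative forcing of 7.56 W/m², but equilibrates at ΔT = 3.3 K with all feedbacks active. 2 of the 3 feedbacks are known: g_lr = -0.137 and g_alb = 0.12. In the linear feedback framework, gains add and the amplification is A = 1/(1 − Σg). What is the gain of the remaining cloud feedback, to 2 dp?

0.30

Amplification A = ΔT/ΔT₀ = 3.3/2.36 = 1.398.
Total gain g = 1 − 1/A = 1 − 1/1.398 = 0.2847.
Known gains sum to -0.137 + 0.12 = -0.017.
g_cld = 0.2847 + 0.017 = 0.30.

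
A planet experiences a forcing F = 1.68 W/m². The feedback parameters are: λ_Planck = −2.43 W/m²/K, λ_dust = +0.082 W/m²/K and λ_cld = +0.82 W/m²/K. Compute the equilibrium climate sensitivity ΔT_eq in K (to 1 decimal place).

1.1 K

Net feedback parameter λ = (−2.43) + (+0.082) + (+0.82) = -1.528 W/m²/K.
ΔT = −F/λ = −1.68/(-1.528) = 1.1 K.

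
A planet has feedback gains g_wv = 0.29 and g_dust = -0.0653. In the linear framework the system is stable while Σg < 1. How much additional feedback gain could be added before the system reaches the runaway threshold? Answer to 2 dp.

Current total gain = 0.29 − 0.0653 = 0.2247.
Margin to runaway = 1 − 0.2247 = 0.78.

0.78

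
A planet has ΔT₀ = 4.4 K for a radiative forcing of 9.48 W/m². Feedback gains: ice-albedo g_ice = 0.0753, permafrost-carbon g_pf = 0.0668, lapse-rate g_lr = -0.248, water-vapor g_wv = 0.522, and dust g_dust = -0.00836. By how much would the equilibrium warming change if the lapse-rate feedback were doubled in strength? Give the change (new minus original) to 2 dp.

Original: g = 0.40774, ΔT = 4.4/(1−0.40774) = 7.4292 K.
With doubled lapse-rate: g' = 0.15974, ΔT' = 4.4/(1−0.15974) = 5.2365 K.
Change = 5.2365 − 7.4292 = -2.19 K.

-2.19 K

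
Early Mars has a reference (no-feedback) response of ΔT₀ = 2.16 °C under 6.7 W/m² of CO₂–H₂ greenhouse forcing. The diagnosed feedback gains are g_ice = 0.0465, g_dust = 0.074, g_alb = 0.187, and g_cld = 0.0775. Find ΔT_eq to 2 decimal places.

3.51 °C

Total gain g = 0.0465 + 0.074 + 0.187 + 0.0775 = 0.385.
Amplification A = 1/(1 − 0.385) = 1.626.
ΔT = 2.16 × 1.626 = 3.51 °C.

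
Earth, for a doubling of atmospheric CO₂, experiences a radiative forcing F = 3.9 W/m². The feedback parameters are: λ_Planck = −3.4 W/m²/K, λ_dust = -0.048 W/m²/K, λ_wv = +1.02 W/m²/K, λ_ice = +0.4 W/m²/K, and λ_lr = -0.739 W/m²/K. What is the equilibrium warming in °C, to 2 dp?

1.41 °C

Net feedback parameter λ = (−3.4) + (-0.048) + (+1.02) + (+0.4) + (-0.739) = -2.767 W/m²/K.
ΔT = −F/λ = −3.9/(-2.767) = 1.41 °C.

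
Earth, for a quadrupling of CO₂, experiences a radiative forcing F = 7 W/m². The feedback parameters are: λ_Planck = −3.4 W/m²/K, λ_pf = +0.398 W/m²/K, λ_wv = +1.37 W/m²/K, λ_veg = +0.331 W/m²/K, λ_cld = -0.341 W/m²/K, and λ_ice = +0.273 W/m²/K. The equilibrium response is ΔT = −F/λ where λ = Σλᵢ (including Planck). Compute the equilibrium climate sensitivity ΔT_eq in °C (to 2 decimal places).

5.11 °C

Net feedback parameter λ = (−3.4) + (+0.398) + (+1.37) + (+0.331) + (-0.341) + (+0.273) = -1.369 W/m²/K.
ΔT = −F/λ = −7/(-1.369) = 5.11 °C.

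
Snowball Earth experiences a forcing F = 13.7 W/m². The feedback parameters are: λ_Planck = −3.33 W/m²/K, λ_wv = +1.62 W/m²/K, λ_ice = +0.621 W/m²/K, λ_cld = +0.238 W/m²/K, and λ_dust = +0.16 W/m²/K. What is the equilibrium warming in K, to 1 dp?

19.8 K

Net feedback parameter λ = (−3.33) + (+1.62) + (+0.621) + (+0.238) + (+0.16) = -0.691 W/m²/K.
ΔT = −F/λ = −13.7/(-0.691) = 19.8 K.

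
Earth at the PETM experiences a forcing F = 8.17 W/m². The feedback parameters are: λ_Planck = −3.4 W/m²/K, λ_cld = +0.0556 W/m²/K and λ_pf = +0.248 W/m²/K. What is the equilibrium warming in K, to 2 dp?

Net feedback parameter λ = (−3.4) + (+0.0556) + (+0.248) = -3.0964 W/m²/K.
ΔT = −F/λ = −8.17/(-3.0964) = 2.64 K.

2.64 K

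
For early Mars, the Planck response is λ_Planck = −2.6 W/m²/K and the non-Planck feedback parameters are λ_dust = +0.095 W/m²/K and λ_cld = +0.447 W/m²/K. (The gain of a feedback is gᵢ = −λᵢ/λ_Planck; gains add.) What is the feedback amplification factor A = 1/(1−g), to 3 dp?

1.263

Convert to gains: g_dust = 0.095/2.6 = 0.03654; g_cld = 0.447/2.6 = 0.1719.
Total gain g = 0.20844.
A = 1/(1 − 0.20844) = 1.263.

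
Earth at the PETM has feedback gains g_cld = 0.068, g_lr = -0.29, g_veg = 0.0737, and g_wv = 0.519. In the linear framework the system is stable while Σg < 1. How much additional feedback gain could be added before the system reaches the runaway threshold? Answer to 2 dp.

Current total gain = 0.068 − 0.29 + 0.0737 + 0.519 = 0.3707.
Margin to runaway = 1 − 0.3707 = 0.63.

0.63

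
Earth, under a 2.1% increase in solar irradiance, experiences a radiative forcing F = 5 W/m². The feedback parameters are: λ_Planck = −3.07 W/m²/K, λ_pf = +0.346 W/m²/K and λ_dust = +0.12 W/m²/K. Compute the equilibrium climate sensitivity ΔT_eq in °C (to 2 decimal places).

1.92 °C

Net feedback parameter λ = (−3.07) + (+0.346) + (+0.12) = -2.604 W/m²/K.
ΔT = −F/λ = −5/(-2.604) = 1.92 °C.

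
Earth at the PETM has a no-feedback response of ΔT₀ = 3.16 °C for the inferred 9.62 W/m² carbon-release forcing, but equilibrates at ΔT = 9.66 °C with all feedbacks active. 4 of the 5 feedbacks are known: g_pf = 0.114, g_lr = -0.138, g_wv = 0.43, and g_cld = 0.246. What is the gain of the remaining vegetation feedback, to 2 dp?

Amplification A = ΔT/ΔT₀ = 9.66/3.16 = 3.057.
Total gain g = 1 − 1/A = 1 − 1/3.057 = 0.6729.
Known gains sum to 0.114 − 0.138 + 0.43 + 0.246 = 0.652.
g_veg = 0.6729 − 0.652 = 0.02.

0.02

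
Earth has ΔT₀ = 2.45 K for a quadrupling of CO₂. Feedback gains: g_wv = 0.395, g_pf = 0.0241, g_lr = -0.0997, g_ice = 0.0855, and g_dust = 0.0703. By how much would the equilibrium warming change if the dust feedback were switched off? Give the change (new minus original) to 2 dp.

Original: g = 0.4752, ΔT = 2.45/(1−0.4752) = 4.6684 K.
Without dust: g' = 0.4049, ΔT' = 2.45/(1−0.4049) = 4.1170 K.
Change = 4.1170 − 4.6684 = -0.55 K.

-0.55 K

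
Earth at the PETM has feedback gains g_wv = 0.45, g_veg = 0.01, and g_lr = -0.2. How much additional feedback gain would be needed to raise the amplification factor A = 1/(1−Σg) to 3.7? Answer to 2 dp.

0.47

Current total gain = 0.26.
Target gain for A = 3.7: g* = 1 − 1/3.7 = 0.7297.
Additional gain needed = 0.7297 − 0.26 = 0.47.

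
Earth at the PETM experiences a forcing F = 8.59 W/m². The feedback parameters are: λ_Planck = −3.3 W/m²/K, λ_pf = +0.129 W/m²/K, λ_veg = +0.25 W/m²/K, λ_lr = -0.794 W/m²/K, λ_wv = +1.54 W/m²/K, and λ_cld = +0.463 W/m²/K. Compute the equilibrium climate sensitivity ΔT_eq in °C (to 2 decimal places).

5.02 °C

Net feedback parameter λ = (−3.3) + (+0.129) + (+0.25) + (-0.794) + (+1.54) + (+0.463) = -1.712 W/m²/K.
ΔT = −F/λ = −8.59/(-1.712) = 5.02 °C.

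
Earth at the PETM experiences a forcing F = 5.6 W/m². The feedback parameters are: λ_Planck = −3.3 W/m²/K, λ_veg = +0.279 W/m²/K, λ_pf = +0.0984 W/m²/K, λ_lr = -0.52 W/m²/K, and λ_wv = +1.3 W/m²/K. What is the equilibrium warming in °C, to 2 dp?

Net feedback parameter λ = (−3.3) + (+0.279) + (+0.0984) + (-0.52) + (+1.3) = -2.1426 W/m²/K.
ΔT = −F/λ = −5.6/(-2.1426) = 2.61 °C.

2.61 °C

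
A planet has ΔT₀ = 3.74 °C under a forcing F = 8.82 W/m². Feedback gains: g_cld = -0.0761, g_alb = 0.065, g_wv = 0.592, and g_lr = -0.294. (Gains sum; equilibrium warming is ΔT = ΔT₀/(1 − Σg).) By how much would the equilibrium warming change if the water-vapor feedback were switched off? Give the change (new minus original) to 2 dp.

-2.38 °C

Original: g = 0.2869, ΔT = 3.74/(1−0.2869) = 5.2447 °C.
Without water-vapor: g' = -0.3051, ΔT' = 3.74/(1+0.3051) = 2.8657 °C.
Change = 2.8657 − 5.2447 = -2.38 °C.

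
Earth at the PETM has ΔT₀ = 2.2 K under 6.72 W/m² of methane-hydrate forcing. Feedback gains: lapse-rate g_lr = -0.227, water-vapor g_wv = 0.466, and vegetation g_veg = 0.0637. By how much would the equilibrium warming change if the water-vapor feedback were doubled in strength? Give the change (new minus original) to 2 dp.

Original: g = 0.3027, ΔT = 2.2/(1−0.3027) = 3.1550 K.
With doubled water-vapor: g' = 0.7687, ΔT' = 2.2/(1−0.7687) = 9.5115 K.
Change = 9.5115 − 3.1550 = 6.36 K.

6.36 K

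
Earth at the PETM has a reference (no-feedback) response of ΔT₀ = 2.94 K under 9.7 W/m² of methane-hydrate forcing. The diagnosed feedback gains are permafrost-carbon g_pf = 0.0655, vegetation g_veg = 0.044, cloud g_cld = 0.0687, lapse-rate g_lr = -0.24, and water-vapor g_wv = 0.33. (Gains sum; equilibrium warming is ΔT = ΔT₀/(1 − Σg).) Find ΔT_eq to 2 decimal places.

Total gain g = 0.0655 + 0.044 + 0.0687 − 0.24 + 0.33 = 0.2682.
Amplification A = 1/(1 − 0.2682) = 1.366.
ΔT = 2.94 × 1.366 = 4.02 K.

4.02 K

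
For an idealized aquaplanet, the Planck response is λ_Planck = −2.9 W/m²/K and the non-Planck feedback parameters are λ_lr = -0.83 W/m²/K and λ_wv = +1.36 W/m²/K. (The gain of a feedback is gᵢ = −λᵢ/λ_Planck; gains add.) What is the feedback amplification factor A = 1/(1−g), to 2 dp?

1.22

Convert to gains: g_lr = -0.83/2.9 = -0.2862; g_wv = 1.36/2.9 = 0.469.
Total gain g = 0.1828.
A = 1/(1 − 0.1828) = 1.22.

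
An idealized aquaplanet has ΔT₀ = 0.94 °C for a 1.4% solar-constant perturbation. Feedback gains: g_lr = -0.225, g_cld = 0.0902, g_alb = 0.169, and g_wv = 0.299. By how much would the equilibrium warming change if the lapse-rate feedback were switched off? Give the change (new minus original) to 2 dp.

Original: g = 0.3332, ΔT = 0.94/(1−0.3332) = 1.4097 °C.
Without lapse-rate: g' = 0.5582, ΔT' = 0.94/(1−0.5582) = 2.1277 °C.
Change = 2.1277 − 1.4097 = 0.72 °C.

0.72 °C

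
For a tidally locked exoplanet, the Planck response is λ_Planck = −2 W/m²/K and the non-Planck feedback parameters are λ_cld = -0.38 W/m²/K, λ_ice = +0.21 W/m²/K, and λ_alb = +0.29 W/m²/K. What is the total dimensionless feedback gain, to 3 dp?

Convert to gains: g_cld = -0.38/2 = -0.19; g_ice = 0.21/2 = 0.105; g_alb = 0.29/2 = 0.145.
Total gain g = 0.06.

0.060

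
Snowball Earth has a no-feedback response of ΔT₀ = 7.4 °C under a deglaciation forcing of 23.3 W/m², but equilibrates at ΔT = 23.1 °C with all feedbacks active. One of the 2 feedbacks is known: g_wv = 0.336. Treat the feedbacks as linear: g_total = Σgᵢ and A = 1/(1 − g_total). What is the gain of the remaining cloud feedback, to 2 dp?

Amplification A = ΔT/ΔT₀ = 23.1/7.4 = 3.122.
Total gain g = 1 − 1/A = 1 − 1/3.122 = 0.6797.
The known gain is 0.336.
g_cld = 0.6797 − 0.336 = 0.34.

0.34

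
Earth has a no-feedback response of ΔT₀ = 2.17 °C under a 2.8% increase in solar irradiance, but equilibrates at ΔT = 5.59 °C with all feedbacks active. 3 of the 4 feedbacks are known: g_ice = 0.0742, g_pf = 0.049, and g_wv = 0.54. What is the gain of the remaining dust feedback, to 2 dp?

Amplification A = ΔT/ΔT₀ = 5.59/2.17 = 2.576.
Total gain g = 1 − 1/A = 1 − 1/2.576 = 0.6118.
Known gains sum to 0.0742 + 0.049 + 0.54 = 0.6632.
g_dust = 0.6118 − 0.6632 = -0.05.

-0.05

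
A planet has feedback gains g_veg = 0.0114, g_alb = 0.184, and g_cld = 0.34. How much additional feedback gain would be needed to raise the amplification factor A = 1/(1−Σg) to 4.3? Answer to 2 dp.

Current total gain = 0.5354.
Target gain for A = 4.3: g* = 1 − 1/4.3 = 0.7674.
Additional gain needed = 0.7674 − 0.5354 = 0.23.

0.23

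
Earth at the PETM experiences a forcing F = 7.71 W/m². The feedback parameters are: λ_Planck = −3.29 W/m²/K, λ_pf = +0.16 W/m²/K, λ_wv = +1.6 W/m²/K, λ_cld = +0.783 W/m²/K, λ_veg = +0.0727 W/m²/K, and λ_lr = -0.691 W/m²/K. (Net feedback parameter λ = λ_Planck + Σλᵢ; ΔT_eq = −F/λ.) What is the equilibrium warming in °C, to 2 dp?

5.65 °C

Net feedback parameter λ = (−3.29) + (+0.16) + (+1.6) + (+0.783) + (+0.0727) + (-0.691) = -1.3653 W/m²/K.
ΔT = −F/λ = −7.71/(-1.3653) = 5.65 °C.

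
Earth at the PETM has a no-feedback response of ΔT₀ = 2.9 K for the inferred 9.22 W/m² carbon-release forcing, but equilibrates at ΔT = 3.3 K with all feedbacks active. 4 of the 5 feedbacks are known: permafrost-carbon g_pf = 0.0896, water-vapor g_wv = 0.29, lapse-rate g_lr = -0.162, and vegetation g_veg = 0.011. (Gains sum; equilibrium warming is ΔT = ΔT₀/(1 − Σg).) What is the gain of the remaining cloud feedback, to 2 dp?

-0.11

Amplification A = ΔT/ΔT₀ = 3.3/2.9 = 1.138.
Total gain g = 1 − 1/A = 1 − 1/1.138 = 0.1213.
Known gains sum to 0.0896 + 0.29 − 0.162 + 0.011 = 0.2286.
g_cld = 0.1213 − 0.2286 = -0.11.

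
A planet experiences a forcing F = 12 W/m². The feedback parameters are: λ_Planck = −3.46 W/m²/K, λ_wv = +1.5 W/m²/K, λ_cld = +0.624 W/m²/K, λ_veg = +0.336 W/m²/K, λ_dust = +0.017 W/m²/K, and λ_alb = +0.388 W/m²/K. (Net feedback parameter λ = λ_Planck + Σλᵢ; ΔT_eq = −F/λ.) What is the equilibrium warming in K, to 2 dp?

Net feedback parameter λ = (−3.46) + (+1.5) + (+0.624) + (+0.336) + (+0.017) + (+0.388) = -0.595 W/m²/K.
ΔT = −F/λ = −12/(-0.595) = 20.17 K.

20.17 K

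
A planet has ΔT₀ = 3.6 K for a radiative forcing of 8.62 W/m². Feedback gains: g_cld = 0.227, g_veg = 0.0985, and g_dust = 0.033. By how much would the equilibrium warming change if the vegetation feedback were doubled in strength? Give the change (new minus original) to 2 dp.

Original: g = 0.3585, ΔT = 3.6/(1−0.3585) = 5.6118 K.
With doubled vegetation: g' = 0.457, ΔT' = 3.6/(1−0.457) = 6.6298 K.
Change = 6.6298 − 5.6118 = 1.02 K.

1.02 K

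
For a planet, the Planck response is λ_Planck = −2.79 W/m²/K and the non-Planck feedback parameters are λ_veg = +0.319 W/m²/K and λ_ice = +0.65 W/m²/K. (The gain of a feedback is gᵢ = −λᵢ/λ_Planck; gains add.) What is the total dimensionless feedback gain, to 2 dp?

0.35

Convert to gains: g_veg = 0.319/2.79 = 0.1143; g_ice = 0.65/2.79 = 0.233.
Total gain g = 0.3473.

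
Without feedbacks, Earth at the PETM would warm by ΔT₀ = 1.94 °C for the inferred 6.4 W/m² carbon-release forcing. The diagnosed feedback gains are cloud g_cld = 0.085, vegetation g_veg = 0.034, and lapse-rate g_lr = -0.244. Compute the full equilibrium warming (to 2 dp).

1.72 °C

Total gain g = 0.085 + 0.034 − 0.244 = -0.125.
Amplification A = 1/(1 + 0.125) = 0.8889.
ΔT = 1.94 × 0.8889 = 1.72 °C.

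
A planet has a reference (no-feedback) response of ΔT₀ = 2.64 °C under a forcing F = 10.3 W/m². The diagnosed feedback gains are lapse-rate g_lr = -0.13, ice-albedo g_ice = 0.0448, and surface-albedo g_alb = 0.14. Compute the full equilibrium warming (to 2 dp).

2.79 °C

Total gain g = -0.13 + 0.0448 + 0.14 = 0.0548.
Amplification A = 1/(1 − 0.0548) = 1.058.
ΔT = 2.64 × 1.058 = 2.79 °C.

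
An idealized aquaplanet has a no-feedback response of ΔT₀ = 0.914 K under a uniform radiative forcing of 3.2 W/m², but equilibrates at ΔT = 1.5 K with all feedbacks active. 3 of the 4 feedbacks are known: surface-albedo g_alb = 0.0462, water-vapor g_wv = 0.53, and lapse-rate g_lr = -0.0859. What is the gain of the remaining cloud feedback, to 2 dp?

Amplification A = ΔT/ΔT₀ = 1.5/0.914 = 1.641.
Total gain g = 1 − 1/A = 1 − 1/1.641 = 0.3906.
Known gains sum to 0.0462 + 0.53 − 0.0859 = 0.4903.
g_cld = 0.3906 − 0.4903 = -0.10.

-0.10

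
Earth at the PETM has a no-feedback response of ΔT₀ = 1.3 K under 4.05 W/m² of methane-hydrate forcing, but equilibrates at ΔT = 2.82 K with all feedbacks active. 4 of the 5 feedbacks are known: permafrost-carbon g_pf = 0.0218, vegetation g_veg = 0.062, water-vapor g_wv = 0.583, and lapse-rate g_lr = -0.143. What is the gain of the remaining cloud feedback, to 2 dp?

Amplification A = ΔT/ΔT₀ = 2.82/1.3 = 2.169.
Total gain g = 1 − 1/A = 1 − 1/2.169 = 0.539.
Known gains sum to 0.0218 + 0.062 + 0.583 − 0.143 = 0.5238.
g_cld = 0.539 − 0.5238 = 0.02.

0.02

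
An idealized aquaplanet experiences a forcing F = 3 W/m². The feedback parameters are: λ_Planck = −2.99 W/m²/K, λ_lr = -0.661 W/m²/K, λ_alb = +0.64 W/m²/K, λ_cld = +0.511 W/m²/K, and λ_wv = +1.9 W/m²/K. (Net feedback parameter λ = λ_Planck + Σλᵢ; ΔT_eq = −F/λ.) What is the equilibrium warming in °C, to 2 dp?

5.00 °C

Net feedback parameter λ = (−2.99) + (-0.661) + (+0.64) + (+0.511) + (+1.9) = -0.6 W/m²/K.
ΔT = −F/λ = −3/(-0.6) = 5.00 °C.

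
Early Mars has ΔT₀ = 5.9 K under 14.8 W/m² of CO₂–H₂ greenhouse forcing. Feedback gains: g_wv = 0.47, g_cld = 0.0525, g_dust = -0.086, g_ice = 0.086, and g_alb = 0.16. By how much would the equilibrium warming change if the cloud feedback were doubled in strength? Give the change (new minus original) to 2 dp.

3.68 K

Original: g = 0.6825, ΔT = 5.9/(1−0.6825) = 18.5827 K.
With doubled cloud: g' = 0.735, ΔT' = 5.9/(1−0.735) = 22.2642 K.
Change = 22.2642 − 18.5827 = 3.68 K.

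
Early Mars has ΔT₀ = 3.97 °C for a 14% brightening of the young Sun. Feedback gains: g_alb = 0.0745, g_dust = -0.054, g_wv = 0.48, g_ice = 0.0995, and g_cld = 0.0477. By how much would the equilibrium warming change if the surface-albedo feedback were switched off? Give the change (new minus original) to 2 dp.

Original: g = 0.6477, ΔT = 3.97/(1−0.6477) = 11.2688 °C.
Without surface-albedo: g' = 0.5732, ΔT' = 3.97/(1−0.5732) = 9.3018 °C.
Change = 9.3018 − 11.2688 = -1.97 °C.

-1.97 °C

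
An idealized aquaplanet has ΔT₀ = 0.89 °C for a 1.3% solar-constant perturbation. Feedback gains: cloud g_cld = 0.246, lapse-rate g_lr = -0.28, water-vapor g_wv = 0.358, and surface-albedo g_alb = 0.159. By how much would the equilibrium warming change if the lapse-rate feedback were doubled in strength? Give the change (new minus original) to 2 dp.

Original: g = 0.483, ΔT = 0.89/(1−0.483) = 1.7215 °C.
With doubled lapse-rate: g' = 0.203, ΔT' = 0.89/(1−0.203) = 1.1167 °C.
Change = 1.1167 − 1.7215 = -0.60 °C.

-0.60 °C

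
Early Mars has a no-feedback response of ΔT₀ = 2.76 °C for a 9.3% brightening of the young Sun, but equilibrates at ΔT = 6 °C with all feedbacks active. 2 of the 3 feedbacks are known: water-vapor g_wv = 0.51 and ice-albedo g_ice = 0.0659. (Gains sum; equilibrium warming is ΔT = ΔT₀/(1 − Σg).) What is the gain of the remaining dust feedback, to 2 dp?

Amplification A = ΔT/ΔT₀ = 6/2.76 = 2.174.
Total gain g = 1 − 1/A = 1 − 1/2.174 = 0.54.
Known gains sum to 0.51 + 0.0659 = 0.5759.
g_dust = 0.54 − 0.5759 = -0.04.

-0.04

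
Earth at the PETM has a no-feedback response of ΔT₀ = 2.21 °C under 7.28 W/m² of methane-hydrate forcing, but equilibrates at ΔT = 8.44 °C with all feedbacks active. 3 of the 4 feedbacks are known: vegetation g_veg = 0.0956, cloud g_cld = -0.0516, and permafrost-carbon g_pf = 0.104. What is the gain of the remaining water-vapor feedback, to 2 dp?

Amplification A = ΔT/ΔT₀ = 8.44/2.21 = 3.819.
Total gain g = 1 − 1/A = 1 − 1/3.819 = 0.7382.
Known gains sum to 0.0956 − 0.0516 + 0.104 = 0.148.
g_wv = 0.7382 − 0.148 = 0.59.

0.59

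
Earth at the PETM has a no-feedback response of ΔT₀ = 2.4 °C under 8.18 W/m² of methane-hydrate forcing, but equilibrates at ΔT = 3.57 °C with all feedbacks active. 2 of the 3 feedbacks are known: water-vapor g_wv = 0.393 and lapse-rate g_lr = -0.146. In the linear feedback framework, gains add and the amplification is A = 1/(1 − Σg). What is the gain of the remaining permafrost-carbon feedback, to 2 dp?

0.08

Amplification A = ΔT/ΔT₀ = 3.57/2.4 = 1.488.
Total gain g = 1 − 1/A = 1 − 1/1.488 = 0.328.
Known gains sum to 0.393 − 0.146 = 0.247.
g_pf = 0.328 − 0.247 = 0.08.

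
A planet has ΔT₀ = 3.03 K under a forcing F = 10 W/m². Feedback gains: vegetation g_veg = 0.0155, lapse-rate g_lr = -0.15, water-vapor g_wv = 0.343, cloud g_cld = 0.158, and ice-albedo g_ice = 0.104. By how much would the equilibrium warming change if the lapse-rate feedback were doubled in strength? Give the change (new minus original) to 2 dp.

-1.26 K

Original: g = 0.4705, ΔT = 3.03/(1−0.4705) = 5.7224 K.
With doubled lapse-rate: g' = 0.3205, ΔT' = 3.03/(1−0.3205) = 4.4592 K.
Change = 4.4592 − 5.7224 = -1.26 K.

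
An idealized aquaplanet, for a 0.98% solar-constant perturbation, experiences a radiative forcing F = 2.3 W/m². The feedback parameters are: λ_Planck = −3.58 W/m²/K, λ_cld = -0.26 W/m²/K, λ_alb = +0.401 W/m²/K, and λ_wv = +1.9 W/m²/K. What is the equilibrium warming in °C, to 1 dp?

1.5 °C

Net feedback parameter λ = (−3.58) + (-0.26) + (+0.401) + (+1.9) = -1.539 W/m²/K.
ΔT = −F/λ = −2.3/(-1.539) = 1.5 °C.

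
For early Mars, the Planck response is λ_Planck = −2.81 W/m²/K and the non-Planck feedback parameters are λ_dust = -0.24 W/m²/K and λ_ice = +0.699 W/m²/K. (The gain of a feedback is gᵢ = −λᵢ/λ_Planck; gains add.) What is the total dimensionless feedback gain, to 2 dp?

Convert to gains: g_dust = -0.24/2.81 = -0.08541; g_ice = 0.699/2.81 = 0.2488.
Total gain g = 0.16339.

0.16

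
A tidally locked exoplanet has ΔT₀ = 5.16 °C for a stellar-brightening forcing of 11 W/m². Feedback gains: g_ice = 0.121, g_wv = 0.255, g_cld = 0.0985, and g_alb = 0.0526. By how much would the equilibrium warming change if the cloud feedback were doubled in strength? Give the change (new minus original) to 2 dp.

2.87 °C

Original: g = 0.5271, ΔT = 5.16/(1−0.5271) = 10.9114 °C.
With doubled cloud: g' = 0.6256, ΔT' = 5.16/(1−0.6256) = 13.7821 °C.
Change = 13.7821 − 10.9114 = 2.87 °C.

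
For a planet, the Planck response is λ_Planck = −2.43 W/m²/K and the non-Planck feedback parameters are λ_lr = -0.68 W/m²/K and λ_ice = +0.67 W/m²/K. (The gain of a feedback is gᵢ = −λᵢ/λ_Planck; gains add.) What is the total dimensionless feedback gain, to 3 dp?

Convert to gains: g_lr = -0.68/2.43 = -0.2798; g_ice = 0.67/2.43 = 0.2757.
Total gain g = -0.0041.

-0.004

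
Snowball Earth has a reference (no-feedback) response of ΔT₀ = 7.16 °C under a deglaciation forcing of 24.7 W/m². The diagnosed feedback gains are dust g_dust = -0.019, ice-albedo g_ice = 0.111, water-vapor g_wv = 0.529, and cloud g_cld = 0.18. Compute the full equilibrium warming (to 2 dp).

35.98 °C

Total gain g = -0.019 + 0.111 + 0.529 + 0.18 = 0.801.
Amplification A = 1/(1 − 0.801) = 5.025.
ΔT = 7.16 × 5.025 = 35.98 °C.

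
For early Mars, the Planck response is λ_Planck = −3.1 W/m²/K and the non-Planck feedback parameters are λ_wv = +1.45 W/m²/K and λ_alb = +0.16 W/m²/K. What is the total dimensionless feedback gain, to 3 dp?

0.519

Convert to gains: g_wv = 1.45/3.1 = 0.4677; g_alb = 0.16/3.1 = 0.05161.
Total gain g = 0.51931.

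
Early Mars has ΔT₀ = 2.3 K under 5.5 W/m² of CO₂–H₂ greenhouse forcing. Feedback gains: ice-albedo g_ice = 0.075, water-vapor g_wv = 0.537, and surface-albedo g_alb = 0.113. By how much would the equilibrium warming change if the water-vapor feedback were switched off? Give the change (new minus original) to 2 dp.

-5.53 K

Original: g = 0.725, ΔT = 2.3/(1−0.725) = 8.3636 K.
Without water-vapor: g' = 0.188, ΔT' = 2.3/(1−0.188) = 2.8325 K.
Change = 2.8325 − 8.3636 = -5.53 K.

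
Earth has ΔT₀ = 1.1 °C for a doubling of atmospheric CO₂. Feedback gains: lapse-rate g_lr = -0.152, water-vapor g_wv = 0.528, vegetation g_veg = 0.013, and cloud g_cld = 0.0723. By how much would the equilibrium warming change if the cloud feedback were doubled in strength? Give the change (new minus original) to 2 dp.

Original: g = 0.4613, ΔT = 1.1/(1−0.4613) = 2.0420 °C.
With doubled cloud: g' = 0.5336, ΔT' = 1.1/(1−0.5336) = 2.3585 °C.
Change = 2.3585 − 2.0420 = 0.32 °C.

0.32 °C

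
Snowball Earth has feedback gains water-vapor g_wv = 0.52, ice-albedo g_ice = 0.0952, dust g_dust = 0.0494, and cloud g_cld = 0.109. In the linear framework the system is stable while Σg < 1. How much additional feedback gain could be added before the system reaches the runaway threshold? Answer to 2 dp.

Current total gain = 0.52 + 0.0952 + 0.0494 + 0.109 = 0.7736.
Margin to runaway = 1 − 0.7736 = 0.23.

0.23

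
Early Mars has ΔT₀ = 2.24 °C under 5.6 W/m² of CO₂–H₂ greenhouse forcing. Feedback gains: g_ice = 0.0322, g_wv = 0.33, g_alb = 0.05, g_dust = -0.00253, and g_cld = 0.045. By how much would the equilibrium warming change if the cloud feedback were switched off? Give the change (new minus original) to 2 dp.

-0.31 °C

Original: g = 0.45467, ΔT = 2.24/(1−0.45467) = 4.1076 °C.
Without cloud: g' = 0.40967, ΔT' = 2.24/(1−0.40967) = 3.7945 °C.
Change = 3.7945 − 4.1076 = -0.31 °C.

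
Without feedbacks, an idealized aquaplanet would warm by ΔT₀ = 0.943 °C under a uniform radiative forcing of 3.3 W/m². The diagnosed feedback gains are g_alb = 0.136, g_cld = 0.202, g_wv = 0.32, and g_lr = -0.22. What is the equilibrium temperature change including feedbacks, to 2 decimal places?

1.68 °C

Total gain g = 0.136 + 0.202 + 0.32 − 0.22 = 0.438.
Amplification A = 1/(1 − 0.438) = 1.779.
ΔT = 0.943 × 1.779 = 1.68 °C.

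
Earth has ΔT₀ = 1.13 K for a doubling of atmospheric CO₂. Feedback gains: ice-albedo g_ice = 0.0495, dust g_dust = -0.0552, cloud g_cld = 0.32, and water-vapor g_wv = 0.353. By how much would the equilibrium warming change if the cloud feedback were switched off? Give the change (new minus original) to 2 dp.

Original: g = 0.6673, ΔT = 1.13/(1−0.6673) = 3.3965 K.
Without cloud: g' = 0.3473, ΔT' = 1.13/(1−0.3473) = 1.7313 K.
Change = 1.7313 − 3.3965 = -1.67 K.

-1.67 K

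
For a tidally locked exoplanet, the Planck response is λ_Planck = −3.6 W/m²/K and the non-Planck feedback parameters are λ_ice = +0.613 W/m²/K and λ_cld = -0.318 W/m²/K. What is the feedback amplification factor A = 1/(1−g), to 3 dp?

Convert to gains: g_ice = 0.613/3.6 = 0.1703; g_cld = -0.318/3.6 = -0.08833.
Total gain g = 0.08197.
A = 1/(1 − 0.08197) = 1.089.

1.089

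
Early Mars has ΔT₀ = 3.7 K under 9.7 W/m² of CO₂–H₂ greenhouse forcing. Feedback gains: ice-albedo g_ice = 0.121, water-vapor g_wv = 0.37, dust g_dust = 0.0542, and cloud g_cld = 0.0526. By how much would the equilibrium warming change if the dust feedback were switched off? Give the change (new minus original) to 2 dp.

-1.09 K

Original: g = 0.5978, ΔT = 3.7/(1−0.5978) = 9.1994 K.
Without dust: g' = 0.5436, ΔT' = 3.7/(1−0.5436) = 8.1069 K.
Change = 8.1069 − 9.1994 = -1.09 K.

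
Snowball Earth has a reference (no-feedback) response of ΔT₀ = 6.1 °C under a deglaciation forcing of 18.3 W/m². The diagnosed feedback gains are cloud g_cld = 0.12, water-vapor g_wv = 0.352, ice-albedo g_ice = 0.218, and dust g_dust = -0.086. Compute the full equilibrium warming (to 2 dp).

Total gain g = 0.12 + 0.352 + 0.218 − 0.086 = 0.604.
Amplification A = 1/(1 − 0.604) = 2.525.
ΔT = 6.1 × 2.525 = 15.40 °C.

15.40 °C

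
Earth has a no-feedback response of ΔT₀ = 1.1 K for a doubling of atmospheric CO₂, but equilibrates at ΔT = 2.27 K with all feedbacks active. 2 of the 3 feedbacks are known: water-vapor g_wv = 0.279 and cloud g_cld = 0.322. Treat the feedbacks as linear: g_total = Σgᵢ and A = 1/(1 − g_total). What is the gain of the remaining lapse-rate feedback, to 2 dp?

-0.09

Amplification A = ΔT/ΔT₀ = 2.27/1.1 = 2.064.
Total gain g = 1 − 1/A = 1 − 1/2.064 = 0.5155.
Known gains sum to 0.279 + 0.322 = 0.601.
g_lr = 0.5155 − 0.601 = -0.09.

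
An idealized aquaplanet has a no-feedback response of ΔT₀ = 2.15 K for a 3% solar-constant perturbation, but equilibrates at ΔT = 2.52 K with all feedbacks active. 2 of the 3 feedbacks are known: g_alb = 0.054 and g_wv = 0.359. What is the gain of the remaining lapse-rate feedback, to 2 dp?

-0.27

Amplification A = ΔT/ΔT₀ = 2.52/2.15 = 1.172.
Total gain g = 1 − 1/A = 1 − 1/1.172 = 0.1468.
Known gains sum to 0.054 + 0.359 = 0.413.
g_lr = 0.1468 − 0.413 = -0.27.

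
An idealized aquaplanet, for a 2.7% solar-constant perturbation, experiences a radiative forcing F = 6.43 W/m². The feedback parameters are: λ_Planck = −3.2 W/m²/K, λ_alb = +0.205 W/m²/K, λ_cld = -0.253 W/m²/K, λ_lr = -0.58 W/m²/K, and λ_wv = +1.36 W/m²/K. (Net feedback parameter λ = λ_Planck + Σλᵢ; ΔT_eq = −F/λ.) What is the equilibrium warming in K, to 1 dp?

Net feedback parameter λ = (−3.2) + (+0.205) + (-0.253) + (-0.58) + (+1.36) = -2.468 W/m²/K.
ΔT = −F/λ = −6.43/(-2.468) = 2.6 K.

2.6 K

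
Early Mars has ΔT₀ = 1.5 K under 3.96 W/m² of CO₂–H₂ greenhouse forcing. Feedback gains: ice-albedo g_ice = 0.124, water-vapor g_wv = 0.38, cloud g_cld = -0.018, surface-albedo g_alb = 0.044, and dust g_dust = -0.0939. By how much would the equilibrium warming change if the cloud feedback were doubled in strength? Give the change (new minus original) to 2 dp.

Original: g = 0.4361, ΔT = 1.5/(1−0.4361) = 2.6600 K.
With doubled cloud: g' = 0.4181, ΔT' = 1.5/(1−0.4181) = 2.5778 K.
Change = 2.5778 − 2.6600 = -0.08 K.

-0.08 K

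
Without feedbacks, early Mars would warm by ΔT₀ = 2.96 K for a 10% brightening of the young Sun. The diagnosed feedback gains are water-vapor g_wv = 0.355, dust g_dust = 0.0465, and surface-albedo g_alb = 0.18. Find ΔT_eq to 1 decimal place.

Total gain g = 0.355 + 0.0465 + 0.18 = 0.5815.
Amplification A = 1/(1 − 0.5815) = 2.389.
ΔT = 2.96 × 2.389 = 7.1 K.

7.1 K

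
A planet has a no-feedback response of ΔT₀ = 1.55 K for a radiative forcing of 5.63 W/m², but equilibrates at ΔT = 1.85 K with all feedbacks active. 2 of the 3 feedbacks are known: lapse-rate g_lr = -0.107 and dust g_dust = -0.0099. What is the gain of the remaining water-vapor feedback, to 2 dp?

Amplification A = ΔT/ΔT₀ = 1.85/1.55 = 1.194.
Total gain g = 1 − 1/A = 1 − 1/1.194 = 0.1625.
Known gains sum to -0.107 − 0.0099 = -0.1169.
g_wv = 0.1625 + 0.1169 = 0.28.

0.28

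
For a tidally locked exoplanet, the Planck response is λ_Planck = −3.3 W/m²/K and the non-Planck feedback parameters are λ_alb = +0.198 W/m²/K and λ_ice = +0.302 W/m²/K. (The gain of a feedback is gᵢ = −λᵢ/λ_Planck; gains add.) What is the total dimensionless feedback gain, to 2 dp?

Convert to gains: g_alb = 0.198/3.3 = 0.06; g_ice = 0.302/3.3 = 0.09152.
Total gain g = 0.15152.

0.15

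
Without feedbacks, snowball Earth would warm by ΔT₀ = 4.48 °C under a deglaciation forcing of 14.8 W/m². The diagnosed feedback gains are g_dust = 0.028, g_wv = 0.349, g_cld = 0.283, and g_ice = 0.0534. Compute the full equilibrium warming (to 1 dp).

15.6 °C

Total gain g = 0.028 + 0.349 + 0.283 + 0.0534 = 0.7134.
Amplification A = 1/(1 − 0.7134) = 3.489.
ΔT = 4.48 × 3.489 = 15.6 °C.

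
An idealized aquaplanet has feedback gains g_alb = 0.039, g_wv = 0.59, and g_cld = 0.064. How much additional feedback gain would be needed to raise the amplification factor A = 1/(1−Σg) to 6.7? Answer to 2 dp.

Current total gain = 0.693.
Target gain for A = 6.7: g* = 1 − 1/6.7 = 0.8507.
Additional gain needed = 0.8507 − 0.693 = 0.16.

0.16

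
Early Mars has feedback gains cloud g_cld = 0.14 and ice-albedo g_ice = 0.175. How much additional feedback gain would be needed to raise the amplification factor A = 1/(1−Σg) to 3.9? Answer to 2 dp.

0.43

Current total gain = 0.315.
Target gain for A = 3.9: g* = 1 − 1/3.9 = 0.7436.
Additional gain needed = 0.7436 − 0.315 = 0.43.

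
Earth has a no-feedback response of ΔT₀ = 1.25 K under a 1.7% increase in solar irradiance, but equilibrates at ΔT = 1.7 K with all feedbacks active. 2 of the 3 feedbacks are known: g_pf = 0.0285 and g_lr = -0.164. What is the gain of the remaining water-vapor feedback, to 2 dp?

0.40

Amplification A = ΔT/ΔT₀ = 1.7/1.25 = 1.36.
Total gain g = 1 − 1/A = 1 − 1/1.36 = 0.2647.
Known gains sum to 0.0285 − 0.164 = -0.1355.
g_wv = 0.2647 + 0.1355 = 0.40.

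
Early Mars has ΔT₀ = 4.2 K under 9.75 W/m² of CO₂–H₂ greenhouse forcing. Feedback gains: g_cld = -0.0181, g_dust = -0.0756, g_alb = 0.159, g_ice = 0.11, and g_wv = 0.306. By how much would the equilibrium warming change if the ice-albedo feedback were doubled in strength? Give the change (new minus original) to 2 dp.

Original: g = 0.4813, ΔT = 4.2/(1−0.4813) = 8.0972 K.
With doubled ice-albedo: g' = 0.5913, ΔT' = 4.2/(1−0.5913) = 10.2765 K.
Change = 10.2765 − 8.0972 = 2.18 K.

2.18 K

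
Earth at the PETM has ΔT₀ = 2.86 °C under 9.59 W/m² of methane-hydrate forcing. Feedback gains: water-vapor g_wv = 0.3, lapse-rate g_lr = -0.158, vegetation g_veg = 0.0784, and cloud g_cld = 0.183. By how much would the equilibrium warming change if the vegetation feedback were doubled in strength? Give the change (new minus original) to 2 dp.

0.73 °C

Original: g = 0.4034, ΔT = 2.86/(1−0.4034) = 4.7938 °C.
With doubled vegetation: g' = 0.4818, ΔT' = 2.86/(1−0.4818) = 5.5191 °C.
Change = 5.5191 − 4.7938 = 0.73 °C.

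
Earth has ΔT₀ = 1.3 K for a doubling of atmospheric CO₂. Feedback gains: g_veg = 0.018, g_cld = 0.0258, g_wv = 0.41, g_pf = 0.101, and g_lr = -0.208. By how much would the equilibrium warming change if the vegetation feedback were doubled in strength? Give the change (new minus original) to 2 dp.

0.06 K

Original: g = 0.3468, ΔT = 1.3/(1−0.3468) = 1.9902 K.
With doubled vegetation: g' = 0.3648, ΔT' = 1.3/(1−0.3648) = 2.0466 K.
Change = 2.0466 − 1.9902 = 0.06 K.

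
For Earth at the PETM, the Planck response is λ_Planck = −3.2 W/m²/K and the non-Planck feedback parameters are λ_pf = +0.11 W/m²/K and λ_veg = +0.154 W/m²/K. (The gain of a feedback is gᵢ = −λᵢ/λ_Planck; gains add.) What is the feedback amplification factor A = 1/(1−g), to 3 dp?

Convert to gains: g_pf = 0.11/3.2 = 0.03437; g_veg = 0.154/3.2 = 0.04812.
Total gain g = 0.08249.
A = 1/(1 − 0.08249) = 1.090.

1.090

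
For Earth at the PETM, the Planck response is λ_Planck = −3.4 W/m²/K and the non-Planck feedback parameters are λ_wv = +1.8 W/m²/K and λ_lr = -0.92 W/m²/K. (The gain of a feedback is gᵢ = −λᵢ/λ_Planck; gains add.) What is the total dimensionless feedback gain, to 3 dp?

Convert to gains: g_wv = 1.8/3.4 = 0.5294; g_lr = -0.92/3.4 = -0.2706.
Total gain g = 0.2588.

0.259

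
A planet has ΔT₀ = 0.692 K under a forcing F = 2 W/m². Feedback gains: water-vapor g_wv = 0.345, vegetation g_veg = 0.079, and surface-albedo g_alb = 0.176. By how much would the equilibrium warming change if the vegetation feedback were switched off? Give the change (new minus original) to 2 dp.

Original: g = 0.6, ΔT = 0.692/(1−0.6) = 1.7300 K.
Without vegetation: g' = 0.521, ΔT' = 0.692/(1−0.521) = 1.4447 K.
Change = 1.4447 − 1.7300 = -0.29 K.

-0.29 K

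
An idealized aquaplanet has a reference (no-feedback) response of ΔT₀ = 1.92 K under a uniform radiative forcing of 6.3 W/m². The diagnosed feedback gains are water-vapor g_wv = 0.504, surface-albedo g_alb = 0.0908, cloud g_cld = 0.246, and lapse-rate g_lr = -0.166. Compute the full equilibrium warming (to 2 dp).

Total gain g = 0.504 + 0.0908 + 0.246 − 0.166 = 0.6748.
Amplification A = 1/(1 − 0.6748) = 3.075.
ΔT = 1.92 × 3.075 = 5.90 K.

5.90 K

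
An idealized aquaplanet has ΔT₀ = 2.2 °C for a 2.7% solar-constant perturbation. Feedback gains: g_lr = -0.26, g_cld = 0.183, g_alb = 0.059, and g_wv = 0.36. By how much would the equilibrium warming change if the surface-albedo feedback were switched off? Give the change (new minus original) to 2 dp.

-0.28 °C

Original: g = 0.342, ΔT = 2.2/(1−0.342) = 3.3435 °C.
Without surface-albedo: g' = 0.283, ΔT' = 2.2/(1−0.283) = 3.0683 °C.
Change = 3.0683 − 3.3435 = -0.28 °C.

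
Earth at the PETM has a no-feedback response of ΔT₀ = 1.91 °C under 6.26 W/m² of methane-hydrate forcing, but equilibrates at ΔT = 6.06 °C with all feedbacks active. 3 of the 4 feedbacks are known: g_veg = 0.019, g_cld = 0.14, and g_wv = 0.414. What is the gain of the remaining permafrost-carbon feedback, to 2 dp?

Amplification A = ΔT/ΔT₀ = 6.06/1.91 = 3.173.
Total gain g = 1 − 1/A = 1 − 1/3.173 = 0.6848.
Known gains sum to 0.019 + 0.14 + 0.414 = 0.573.
g_pf = 0.6848 − 0.573 = 0.11.

0.11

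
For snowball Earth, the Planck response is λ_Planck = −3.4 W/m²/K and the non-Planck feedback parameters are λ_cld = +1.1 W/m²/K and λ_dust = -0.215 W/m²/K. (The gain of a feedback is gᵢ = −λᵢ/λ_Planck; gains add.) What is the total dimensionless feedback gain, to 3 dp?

0.260

Convert to gains: g_cld = 1.1/3.4 = 0.3235; g_dust = -0.215/3.4 = -0.06324.
Total gain g = 0.26026.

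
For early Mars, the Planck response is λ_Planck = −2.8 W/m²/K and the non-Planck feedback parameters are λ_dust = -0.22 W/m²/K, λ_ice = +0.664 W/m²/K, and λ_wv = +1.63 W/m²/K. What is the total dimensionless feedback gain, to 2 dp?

Convert to gains: g_dust = -0.22/2.8 = -0.07857; g_ice = 0.664/2.8 = 0.2371; g_wv = 1.63/2.8 = 0.5821.
Total gain g = 0.74063.

0.74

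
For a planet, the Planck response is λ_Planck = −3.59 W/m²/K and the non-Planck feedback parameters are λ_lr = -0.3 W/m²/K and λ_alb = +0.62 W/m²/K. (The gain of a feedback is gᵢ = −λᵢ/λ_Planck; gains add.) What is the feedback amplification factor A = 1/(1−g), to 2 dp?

Convert to gains: g_lr = -0.3/3.59 = -0.08357; g_alb = 0.62/3.59 = 0.1727.
Total gain g = 0.08913.
A = 1/(1 − 0.08913) = 1.10.

1.10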